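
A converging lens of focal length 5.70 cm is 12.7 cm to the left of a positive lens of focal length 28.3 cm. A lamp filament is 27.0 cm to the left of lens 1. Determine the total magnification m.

Lens 1: 1/d_i1 = 1/(5.70) − 1/(27.0) = 0.1384, so d_i1 = 7.225 cm; m₁ = −d_i1/d_o1 = -0.2676.
d_o2 = 12.7 − (7.225) = 5.475 cm.
Lens 2: 1/d_i2 = 1/(28.3) − 1/(5.475) = -0.1473, so d_i2 = -6.788 cm; m₂ = −d_i2/d_o2 = +1.240.
m = m₁·m₂ = (-0.2676)(+1.240) = -0.332.

m = -0.332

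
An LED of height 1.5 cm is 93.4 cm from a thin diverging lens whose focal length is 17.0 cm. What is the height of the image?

0.231 cm

For a diverging lens, f = -17.0 cm.
1/d_i = 1/f − 1/d_o = 1/(-17.00) − 1/(93.4) = -0.06953, so d_i = -14.38 cm.
m = −d_i/d_o = +0.1540.
|h_i| = |m|·h_o = 0.1540 × 1.5 = 0.231 cm. The image is virtual, upright and reduced, on the same side as the object.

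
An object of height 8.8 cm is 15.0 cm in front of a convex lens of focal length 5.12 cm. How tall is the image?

1/d_i = 1/f − 1/d_o = 1/(5.120) − 1/(15.0) = 0.1286, so d_i = 7.773 cm.
m = −d_i/d_o = -0.5182.
|h_i| = |m|·h_o = 0.5182 × 8.8 = 4.56 cm. The image is real, inverted and reduced, on the far side of the lens.

4.56 cm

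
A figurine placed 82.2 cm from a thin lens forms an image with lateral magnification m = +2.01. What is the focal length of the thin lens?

m = −d_i/d_o ⇒ d_i = −m·d_o = −(+2.01)·(82.2) = -165.2 cm.
1/f = 1/d_o + 1/d_i = 1/(82.2) + 1/(-165.2) = 0.006112, so f = 164 cm.
Since f is positive, the thin lens is converging.

f = 164 cm (converging)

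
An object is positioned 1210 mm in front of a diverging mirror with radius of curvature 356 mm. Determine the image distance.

f = R/2 = 356/2 = 178.0 mm; for a diverging mirror, f = -178.0 mm.
Mirror equation: 1/v = 1/f − 1/u = 1/(-178.0) − 1/(1210) = -0.005618 − 0.0008264 = -0.006444, so v = -155 mm.
The image is virtual, upright and reduced, behind the mirror.

155 mm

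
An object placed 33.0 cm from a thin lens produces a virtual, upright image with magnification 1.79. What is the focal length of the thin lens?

f = 74.8 cm (converging)

m = −d_i/d_o ⇒ d_i = −m·d_o = −(+1.79)·(33.0) = -59.07 cm.
1/f = 1/d_o + 1/d_i = 1/(33.0) + 1/(-59.07) = 0.01337, so f = 74.8 cm.
Since f is positive, the thin lens is converging.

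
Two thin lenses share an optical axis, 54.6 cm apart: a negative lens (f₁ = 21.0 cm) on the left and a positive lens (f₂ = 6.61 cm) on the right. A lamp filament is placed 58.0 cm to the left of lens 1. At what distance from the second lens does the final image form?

Lens 1 is diverging, so f₁ = −21.0 cm.
Lens 1: 1/d_i1 = 1/f₁ − 1/d_o1 = 1/(-21.0) − 1/(58.0) = -0.06486, so d_i1 = -15.42 cm.
The intermediate image is 15.42 cm to the left of lens 1 (virtual), which is 54.6 − (-15.42) = 70.02 cm to the left of lens 2, so d_o2 = +70.02 cm.
Lens 2: 1/d_i2 = 1/f₂ − 1/d_o2 = 1/(6.61) − 1/(70.02) = 0.1370, so d_i2 = 7.30 cm.
The final image is real, 7.30 cm to the right of lens 2 (overall magnification ≈ -0.028).

7.30 cm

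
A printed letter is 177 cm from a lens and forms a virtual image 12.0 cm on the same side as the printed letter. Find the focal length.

f = -12.9 cm (diverging)

Virtual image ⇒ d_i = −12.0 cm.
1/f = 1/d_o + 1/d_i = 1/(177) + 1/(-12.0) = -0.07768, so f = -12.9 cm.
Since f is negative, the lens is diverging.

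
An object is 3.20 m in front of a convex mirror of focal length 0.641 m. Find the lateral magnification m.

m = +0.167

For a convex mirror, f = -0.641 m.
1/d_i = 1/f − 1/d_o = 1/(-0.6410) − 1/(3.20) = -1.873, so d_i = -0.5340 m.
m = −d_i/d_o = −(-0.5340)/(3.20) = +0.167.
The image is virtual, upright and reduced, behind the mirror.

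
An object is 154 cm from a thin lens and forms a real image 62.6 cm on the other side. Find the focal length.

f = 44.5 cm (converging)

Real image ⇒ d_i = +62.6 cm.
1/f = 1/d_o + 1/d_i = 1/(154) + 1/(62.6) = 0.02247, so f = 44.5 cm.
Since f is positive, the thin lens is converging.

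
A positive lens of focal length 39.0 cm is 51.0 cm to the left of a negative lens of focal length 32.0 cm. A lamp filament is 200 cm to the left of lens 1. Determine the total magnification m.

m = -0.224

Lens 1: 1/d_i1 = 1/(39.0) − 1/(200) = 0.02064, so d_i1 = 48.45 cm; m₁ = −d_i1/d_o1 = -0.2423.
d_o2 = 51.0 − (48.45) = 2.550 cm.
f₂ = −32.0 cm (diverging).
Lens 2: 1/d_i2 = 1/(-32.0) − 1/(2.550) = -0.4234, so d_i2 = -2.362 cm; m₂ = −d_i2/d_o2 = +0.9262.
m = m₁·m₂ = (-0.2423)(+0.9262) = -0.224.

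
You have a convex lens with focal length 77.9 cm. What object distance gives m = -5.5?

m = −d_i/d_o ⇒ d_i = −m·d_o.
1/f = 1/d_o + 1/d_i = 1/d_o − 1/(m·d_o) = (1 − 1/m)/d_o, so d_o = f(1 − 1/m) = (77.90)(1 − 1/(-5.5)) = 92.1 cm.

92.1 cm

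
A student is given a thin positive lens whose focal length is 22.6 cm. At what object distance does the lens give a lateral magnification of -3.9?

28.4 cm

m = −d_i/d_o ⇒ d_i = −m·d_o.
1/f = 1/d_o + 1/d_i = 1/d_o − 1/(m·d_o) = (1 − 1/m)/d_o, so d_o = f(1 − 1/m) = (22.60)(1 − 1/(-3.9)) = 28.4 cm.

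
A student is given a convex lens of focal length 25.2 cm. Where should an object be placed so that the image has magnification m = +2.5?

15.1 cm

m = −d_i/d_o ⇒ d_i = −m·d_o.
1/f = 1/d_o + 1/d_i = 1/d_o − 1/(m·d_o) = (1 − 1/m)/d_o, so d_o = f(1 − 1/m) = (25.20)(1 − 1/(+2.5)) = 15.1 cm.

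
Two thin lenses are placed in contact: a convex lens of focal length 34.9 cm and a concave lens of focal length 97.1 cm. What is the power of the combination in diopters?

P = +1.84 D

P₁ = 1/f₁ = 1/(0.349 m) = +2.865 D; P₂ = 1/f₂ = 1/(-0.971 m) = -1.030 D.
For thin lenses in contact, P = P₁ + P₂ = (+2.865) + (-1.030) = +1.84 D.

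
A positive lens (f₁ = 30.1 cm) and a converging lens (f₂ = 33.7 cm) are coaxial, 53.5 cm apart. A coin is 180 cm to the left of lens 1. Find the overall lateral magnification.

Lens 1: 1/d_i1 = 1/(30.1) − 1/(180) = 0.02767, so d_i1 = 36.14 cm; m₁ = −d_i1/d_o1 = -0.2008.
d_o2 = 53.5 − (36.14) = 17.36 cm.
Lens 2: 1/d_i2 = 1/(33.7) − 1/(17.36) = -0.02793, so d_i2 = -35.80 cm; m₂ = −d_i2/d_o2 = +2.062.
m = m₁·m₂ = (-0.2008)(+2.062) = -0.414.

m = -0.414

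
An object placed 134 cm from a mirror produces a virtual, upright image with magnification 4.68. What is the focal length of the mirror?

m = −d_i/d_o ⇒ d_i = −m·d_o = −(+4.68)·(134) = -627.1 cm.
1/f = 1/d_o + 1/d_i = 1/(134) + 1/(-627.1) = 0.005868, so f = 170 cm.
Since f is positive, the mirror is concave.

f = 170 cm (concave)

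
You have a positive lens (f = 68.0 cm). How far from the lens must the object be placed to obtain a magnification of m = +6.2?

m = −d_i/d_o ⇒ d_i = −m·d_o.
1/f = 1/d_o + 1/d_i = 1/d_o − 1/(m·d_o) = (1 − 1/m)/d_o, so d_o = f(1 − 1/m) = (68.00)(1 − 1/(+6.2)) = 57.0 cm.

57.0 cm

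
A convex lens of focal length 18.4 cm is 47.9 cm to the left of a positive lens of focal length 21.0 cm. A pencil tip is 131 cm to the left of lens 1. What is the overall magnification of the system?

Lens 1: 1/d_i1 = 1/(18.4) − 1/(131) = 0.04671, so d_i1 = 21.41 cm; m₁ = −d_i1/d_o1 = -0.1634.
d_o2 = 47.9 − (21.41) = 26.49 cm.
Lens 2: 1/d_i2 = 1/(21.0) − 1/(26.49) = 0.009869, so d_i2 = 101.3 cm; m₂ = −d_i2/d_o2 = -3.825.
m = m₁·m₂ = (-0.1634)(-3.825) = +0.625.

m = +0.625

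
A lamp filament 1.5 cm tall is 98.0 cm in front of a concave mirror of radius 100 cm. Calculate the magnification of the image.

f = R/2 = 100/2 = 50.00 cm.
1/d_i = 1/f − 1/d_o = 1/(50.00) − 1/(98.0) = 0.009796, so d_i = 102.1 cm.
m = −d_i/d_o = −(102.1)/(98.0) = -1.04.
The image is real, inverted and enlarged, in front of the mirror.

m = -1.04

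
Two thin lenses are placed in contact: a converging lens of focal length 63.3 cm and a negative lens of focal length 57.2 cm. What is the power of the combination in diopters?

P₁ = 1/f₁ = 1/(0.633 m) = +1.580 D; P₂ = 1/f₂ = 1/(-0.572 m) = -1.748 D.
For thin lenses in contact, P = P₁ + P₂ = (+1.580) + (-1.748) = -0.168 D.

P = -0.168 D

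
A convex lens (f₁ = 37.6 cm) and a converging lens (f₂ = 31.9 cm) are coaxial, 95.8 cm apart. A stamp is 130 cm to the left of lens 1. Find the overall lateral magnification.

m = +1.18

Lens 1: 1/d_i1 = 1/(37.6) − 1/(130) = 0.01890, so d_i1 = 52.90 cm; m₁ = −d_i1/d_o1 = -0.4069.
d_o2 = 95.8 − (52.90) = 42.90 cm.
Lens 2: 1/d_i2 = 1/(31.9) − 1/(42.90) = 0.008038, so d_i2 = 124.4 cm; m₂ = −d_i2/d_o2 = -2.900.
m = m₁·m₂ = (-0.4069)(-2.900) = +1.18.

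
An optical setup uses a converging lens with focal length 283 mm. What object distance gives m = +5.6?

m = −d_i/d_o ⇒ d_i = −m·d_o.
1/f = 1/d_o + 1/d_i = 1/d_o − 1/(m·d_o) = (1 − 1/m)/d_o, so d_o = f(1 − 1/m) = (283.0)(1 − 1/(+5.6)) = 232 mm.

232 mm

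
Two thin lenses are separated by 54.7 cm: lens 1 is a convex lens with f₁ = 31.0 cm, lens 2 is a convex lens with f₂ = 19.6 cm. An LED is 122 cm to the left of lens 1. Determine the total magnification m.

m = -1.03

Lens 1: 1/d_i1 = 1/(31.0) − 1/(122) = 0.02406, so d_i1 = 41.56 cm; m₁ = −d_i1/d_o1 = -0.3407.
d_o2 = 54.7 − (41.56) = 13.14 cm.
Lens 2: 1/d_i2 = 1/(19.6) − 1/(13.14) = -0.02508, so d_i2 = -39.87 cm; m₂ = −d_i2/d_o2 = +3.034.
m = m₁·m₂ = (-0.3407)(+3.034) = -1.03.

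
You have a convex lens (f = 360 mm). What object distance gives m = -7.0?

m = −d_i/d_o ⇒ d_i = −m·d_o.
1/f = 1/d_o + 1/d_i = 1/d_o − 1/(m·d_o) = (1 − 1/m)/d_o, so d_o = f(1 − 1/m) = (360.0)(1 − 1/(-7.0)) = 411 mm.

411 mm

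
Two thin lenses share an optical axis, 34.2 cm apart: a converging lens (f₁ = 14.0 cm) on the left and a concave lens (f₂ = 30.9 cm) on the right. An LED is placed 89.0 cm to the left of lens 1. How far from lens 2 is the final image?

Lens 1: 1/d_i1 = 1/f₁ − 1/d_o1 = 1/(14.0) − 1/(89.0) = 0.06019, so d_i1 = 16.61 cm.
The intermediate image is 16.61 cm to the right of lens 1, which is 34.2 − (16.61) = 17.59 cm to the left of lens 2, so d_o2 = +17.59 cm.
Lens 2 is diverging, so f₂ = −30.9 cm.
Lens 2: 1/d_i2 = 1/f₂ − 1/d_o2 = 1/(-30.9) − 1/(17.59) = -0.08921, so d_i2 = -11.2 cm.
The final image is virtual, 11.2 cm to the left of lens 2 (overall magnification ≈ -0.12).

11.2 cm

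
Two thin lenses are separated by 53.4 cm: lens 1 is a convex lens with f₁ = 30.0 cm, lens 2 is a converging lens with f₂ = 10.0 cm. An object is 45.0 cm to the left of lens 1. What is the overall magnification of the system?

m = -0.429

Lens 1: 1/d_i1 = 1/(30.0) − 1/(45.0) = 0.01111, so d_i1 = 90.00 cm; m₁ = −d_i1/d_o1 = -2.000.
d_o2 = 53.4 − (90.00) = -36.60 cm (virtual object).
Lens 2: 1/d_i2 = 1/(10.0) − 1/(-36.60) = 0.1273, so d_i2 = 7.854 cm; m₂ = −d_i2/d_o2 = +0.2146.
m = m₁·m₂ = (-2.000)(+0.2146) = -0.429.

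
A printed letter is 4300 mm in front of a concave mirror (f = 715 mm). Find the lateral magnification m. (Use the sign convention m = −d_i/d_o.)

m = -0.199

1/d_i = 1/f − 1/d_o = 1/(715.0) − 1/(4300) = 0.001166, so d_i = 857.6 mm.
m = −d_i/d_o = −(857.6)/(4300) = -0.199.
The image is real, inverted and reduced, in front of the mirror.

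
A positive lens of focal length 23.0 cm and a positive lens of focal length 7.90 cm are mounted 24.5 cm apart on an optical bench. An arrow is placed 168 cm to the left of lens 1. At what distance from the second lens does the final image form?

Lens 1: 1/d_i1 = 1/f₁ − 1/d_o1 = 1/(23.0) − 1/(168) = 0.03753, so d_i1 = 26.65 cm.
The intermediate image is 26.65 cm to the right of lens 1, which lies 2.150 cm to the right of lens 2 — a virtual object — so d_o2 = −2.150 cm.
Lens 2: 1/d_i2 = 1/f₂ − 1/d_o2 = 1/(7.90) − 1/(-2.150) = 0.5917, so d_i2 = 1.69 cm.
The final image is real, 1.69 cm to the right of lens 2 (overall magnification ≈ -0.12).

1.69 cm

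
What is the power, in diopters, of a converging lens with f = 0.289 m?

P = 1/f = 1/(0.289 m) = +3.46 D.

P = +3.46 D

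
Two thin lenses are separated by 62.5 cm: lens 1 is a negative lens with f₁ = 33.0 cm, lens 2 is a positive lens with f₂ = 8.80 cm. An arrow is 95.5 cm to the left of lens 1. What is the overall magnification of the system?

m = -0.0289

f₁ = −33.0 cm (diverging).
Lens 1: 1/d_i1 = 1/(-33.0) − 1/(95.5) = -0.04077, so d_i1 = -24.53 cm; m₁ = −d_i1/d_o1 = +0.2569.
d_o2 = 62.5 − (-24.53) = 87.03 cm.
Lens 2: 1/d_i2 = 1/(8.80) − 1/(87.03) = 0.1021, so d_i2 = 9.790 cm; m₂ = −d_i2/d_o2 = -0.1125.
m = m₁·m₂ = (+0.2569)(-0.1125) = -0.0289.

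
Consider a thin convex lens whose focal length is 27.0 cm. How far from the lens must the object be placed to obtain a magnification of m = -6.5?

m = −d_i/d_o ⇒ d_i = −m·d_o.
1/f = 1/d_o + 1/d_i = 1/d_o − 1/(m·d_o) = (1 − 1/m)/d_o, so d_o = f(1 − 1/m) = (27.00)(1 − 1/(-6.5)) = 31.2 cm.

31.2 cm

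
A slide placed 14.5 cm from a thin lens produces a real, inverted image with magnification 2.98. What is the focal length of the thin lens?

m = −d_i/d_o ⇒ d_i = −m·d_o = −(-2.98)·(14.5) = 43.21 cm.
1/f = 1/d_o + 1/d_i = 1/(14.5) + 1/(43.21) = 0.09211, so f = 10.9 cm.
Since f is positive, the thin lens is converging.

f = 10.9 cm (converging)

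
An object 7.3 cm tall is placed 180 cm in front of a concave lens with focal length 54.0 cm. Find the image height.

For a concave lens, f = -54.0 cm.
1/d_i = 1/f − 1/d_o = 1/(-54.00) − 1/(180) = -0.02407, so d_i = -41.54 cm.
m = −d_i/d_o = +0.2308.
|h_i| = |m|·h_o = 0.2308 × 7.3 = 1.68 cm. The image is virtual, upright and reduced, on the same side as the object.

1.68 cm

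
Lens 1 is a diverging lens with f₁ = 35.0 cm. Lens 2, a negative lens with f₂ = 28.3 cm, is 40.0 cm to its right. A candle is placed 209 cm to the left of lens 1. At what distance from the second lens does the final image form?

20.2 cm

Lens 1 is diverging, so f₁ = −35.0 cm.
Lens 1: 1/d_i1 = 1/f₁ − 1/d_o1 = 1/(-35.0) − 1/(209) = -0.03336, so d_i1 = -29.98 cm.
The intermediate image is 29.98 cm to the left of lens 1 (virtual), which is 40.0 − (-29.98) = 69.98 cm to the left of lens 2, so d_o2 = +69.98 cm.
Lens 2 is diverging, so f₂ = −28.3 cm.
Lens 2: 1/d_i2 = 1/f₂ − 1/d_o2 = 1/(-28.3) − 1/(69.98) = -0.04963, so d_i2 = -20.2 cm.
The final image is virtual, 20.2 cm to the left of lens 2 (overall magnification ≈ 0.041).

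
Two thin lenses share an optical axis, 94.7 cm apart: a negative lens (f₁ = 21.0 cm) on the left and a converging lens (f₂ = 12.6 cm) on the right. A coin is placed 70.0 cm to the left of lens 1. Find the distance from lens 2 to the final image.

14.2 cm

Lens 1 is diverging, so f₁ = −21.0 cm.
Lens 1: 1/d_i1 = 1/f₁ − 1/d_o1 = 1/(-21.0) − 1/(70.0) = -0.06190, so d_i1 = -16.15 cm.
The intermediate image is 16.15 cm to the left of lens 1 (virtual), which is 94.7 − (-16.15) = 110.8 cm to the left of lens 2, so d_o2 = +110.8 cm.
Lens 2: 1/d_i2 = 1/f₂ − 1/d_o2 = 1/(12.6) − 1/(110.8) = 0.07034, so d_i2 = 14.2 cm.
The final image is real, 14.2 cm to the right of lens 2 (overall magnification ≈ -0.030).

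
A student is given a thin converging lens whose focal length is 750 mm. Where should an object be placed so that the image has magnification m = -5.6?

m = −d_i/d_o ⇒ d_i = −m·d_o.
1/f = 1/d_o + 1/d_i = 1/d_o − 1/(m·d_o) = (1 − 1/m)/d_o, so d_o = f(1 − 1/m) = (750.0)(1 − 1/(-5.6)) = 884 mm.

884 mm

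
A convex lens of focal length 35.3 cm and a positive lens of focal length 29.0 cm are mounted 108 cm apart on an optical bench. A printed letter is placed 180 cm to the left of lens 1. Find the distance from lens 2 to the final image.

53.0 cm

Lens 1: 1/d_i1 = 1/f₁ − 1/d_o1 = 1/(35.3) − 1/(180) = 0.02277, so d_i1 = 43.91 cm.
The intermediate image is 43.91 cm to the right of lens 1, which is 108 − (43.91) = 64.09 cm to the left of lens 2, so d_o2 = +64.09 cm.
Lens 2: 1/d_i2 = 1/f₂ − 1/d_o2 = 1/(29.0) − 1/(64.09) = 0.01888, so d_i2 = 53.0 cm.
The final image is real, 53.0 cm to the right of lens 2 (overall magnification ≈ 0.20).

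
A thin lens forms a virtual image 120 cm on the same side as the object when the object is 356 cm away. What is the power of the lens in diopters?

P = -0.552 D

Virtual image ⇒ d_i = −120 cm.
1/f = 1/d_o + 1/d_i = 1/(356) + 1/(-120) = -0.005524 cm⁻¹.
f = -181.0 cm = -1.810 m, so P = 1/f = -0.552 D.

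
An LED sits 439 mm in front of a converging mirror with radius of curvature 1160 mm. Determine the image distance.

f = R/2 = 1160/2 = 580.0 mm.
Mirror equation: 1/v = 1/f − 1/u = 1/(580.0) − 1/(439) = 0.001724 − 0.002278 = -0.0005538, so v = -1810 mm.
The image is virtual, upright and enlarged, behind the mirror.

1810 mm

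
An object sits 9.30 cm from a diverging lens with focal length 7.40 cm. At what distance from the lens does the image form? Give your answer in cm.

For a diverging lens, f = -7.40 cm.
Lens equation: 1/s_i = 1/f − 1/s_o = 1/(-7.400) − 1/(9.30) = -0.1351 − 0.1075 = -0.2427, so s_i = -4.12 cm.
The image is virtual, upright and reduced, on the same side as the object.

4.12 cm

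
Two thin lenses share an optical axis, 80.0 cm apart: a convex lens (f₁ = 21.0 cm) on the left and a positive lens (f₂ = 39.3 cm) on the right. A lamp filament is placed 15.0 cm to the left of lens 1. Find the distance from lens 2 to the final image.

55.9 cm

Lens 1: 1/d_i1 = 1/f₁ − 1/d_o1 = 1/(21.0) − 1/(15.0) = -0.01905, so d_i1 = -52.50 cm.
The intermediate image is 52.50 cm to the left of lens 1 (virtual), which is 80.0 − (-52.50) = 132.5 cm to the left of lens 2, so d_o2 = +132.5 cm.
Lens 2: 1/d_i2 = 1/f₂ − 1/d_o2 = 1/(39.3) − 1/(132.5) = 0.01790, so d_i2 = 55.9 cm.
The final image is real, 55.9 cm to the right of lens 2 (overall magnification ≈ -1.5).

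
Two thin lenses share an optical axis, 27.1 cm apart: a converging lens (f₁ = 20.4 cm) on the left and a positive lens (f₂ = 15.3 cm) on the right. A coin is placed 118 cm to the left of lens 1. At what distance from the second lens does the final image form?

Lens 1: 1/d_i1 = 1/f₁ − 1/d_o1 = 1/(20.4) − 1/(118) = 0.04055, so d_i1 = 24.66 cm.
The intermediate image is 24.66 cm to the right of lens 1, which is 27.1 − (24.66) = 2.440 cm to the left of lens 2, so d_o2 = +2.440 cm.
Lens 2: 1/d_i2 = 1/f₂ − 1/d_o2 = 1/(15.3) − 1/(2.440) = -0.3445, so d_i2 = -2.90 cm.
The final image is virtual, 2.90 cm to the left of lens 2 (overall magnification ≈ -0.25).

2.90 cm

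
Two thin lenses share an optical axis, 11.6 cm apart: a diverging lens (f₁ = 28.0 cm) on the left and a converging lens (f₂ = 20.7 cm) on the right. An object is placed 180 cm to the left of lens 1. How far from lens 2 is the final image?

49.0 cm

Lens 1 is diverging, so f₁ = −28.0 cm.
Lens 1: 1/d_i1 = 1/f₁ − 1/d_o1 = 1/(-28.0) − 1/(180) = -0.04127, so d_i1 = -24.23 cm.
The intermediate image is 24.23 cm to the left of lens 1 (virtual), which is 11.6 − (-24.23) = 35.83 cm to the left of lens 2, so d_o2 = +35.83 cm.
Lens 2: 1/d_i2 = 1/f₂ − 1/d_o2 = 1/(20.7) − 1/(35.83) = 0.02040, so d_i2 = 49.0 cm.
The final image is real, 49.0 cm to the right of lens 2 (overall magnification ≈ -0.18).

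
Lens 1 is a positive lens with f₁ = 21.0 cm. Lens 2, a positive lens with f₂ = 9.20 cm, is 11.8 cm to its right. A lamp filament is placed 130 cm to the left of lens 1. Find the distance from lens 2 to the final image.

Lens 1: 1/d_i1 = 1/f₁ − 1/d_o1 = 1/(21.0) − 1/(130) = 0.03993, so d_i1 = 25.05 cm.
The intermediate image is 25.05 cm to the right of lens 1, which lies 13.25 cm to the right of lens 2 — a virtual object — so d_o2 = −13.25 cm.
Lens 2: 1/d_i2 = 1/f₂ − 1/d_o2 = 1/(9.20) − 1/(-13.25) = 0.1842, so d_i2 = 5.43 cm.
The final image is real, 5.43 cm to the right of lens 2 (overall magnification ≈ -0.079).

5.43 cm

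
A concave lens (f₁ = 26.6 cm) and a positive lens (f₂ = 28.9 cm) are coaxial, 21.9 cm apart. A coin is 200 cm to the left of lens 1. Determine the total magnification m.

f₁ = −26.6 cm (diverging).
Lens 1: 1/d_i1 = 1/(-26.6) − 1/(200) = -0.04259, so d_i1 = -23.48 cm; m₁ = −d_i1/d_o1 = +0.1174.
d_o2 = 21.9 − (-23.48) = 45.38 cm.
Lens 2: 1/d_i2 = 1/(28.9) − 1/(45.38) = 0.01257, so d_i2 = 79.58 cm; m₂ = −d_i2/d_o2 = -1.754.
m = m₁·m₂ = (+0.1174)(-1.754) = -0.206.

m = -0.206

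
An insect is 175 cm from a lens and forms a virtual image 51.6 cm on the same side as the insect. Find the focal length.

Virtual image ⇒ d_i = −51.6 cm.
1/f = 1/d_o + 1/d_i = 1/(175) + 1/(-51.6) = -0.01367, so f = -73.2 cm.
Since f is negative, the lens is diverging.

f = -73.2 cm (diverging)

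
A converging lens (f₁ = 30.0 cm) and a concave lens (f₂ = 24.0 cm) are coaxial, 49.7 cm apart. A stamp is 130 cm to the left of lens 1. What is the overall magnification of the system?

Lens 1: 1/d_i1 = 1/(30.0) − 1/(130) = 0.02564, so d_i1 = 39.00 cm; m₁ = −d_i1/d_o1 = -0.3000.
d_o2 = 49.7 − (39.00) = 10.70 cm.
f₂ = −24.0 cm (diverging).
Lens 2: 1/d_i2 = 1/(-24.0) − 1/(10.70) = -0.1351, so d_i2 = -7.401 cm; m₂ = −d_i2/d_o2 = +0.6916.
m = m₁·m₂ = (-0.3000)(+0.6916) = -0.207.

m = -0.207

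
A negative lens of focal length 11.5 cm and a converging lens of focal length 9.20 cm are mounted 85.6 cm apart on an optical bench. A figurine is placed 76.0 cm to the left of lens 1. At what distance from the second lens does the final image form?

Lens 1 is diverging, so f₁ = −11.5 cm.
Lens 1: 1/d_i1 = 1/f₁ − 1/d_o1 = 1/(-11.5) − 1/(76.0) = -0.1001, so d_i1 = -9.989 cm.
The intermediate image is 9.989 cm to the left of lens 1 (virtual), which is 85.6 − (-9.989) = 95.59 cm to the left of lens 2, so d_o2 = +95.59 cm.
Lens 2: 1/d_i2 = 1/f₂ − 1/d_o2 = 1/(9.20) − 1/(95.59) = 0.09823, so d_i2 = 10.2 cm.
The final image is real, 10.2 cm to the right of lens 2 (overall magnification ≈ -0.014).

10.2 cm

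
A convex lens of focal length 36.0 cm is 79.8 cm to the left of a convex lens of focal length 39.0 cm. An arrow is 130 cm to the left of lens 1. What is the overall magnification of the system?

m = -1.66

Lens 1: 1/d_i1 = 1/(36.0) − 1/(130) = 0.02009, so d_i1 = 49.79 cm; m₁ = −d_i1/d_o1 = -0.3830.
d_o2 = 79.8 − (49.79) = 30.01 cm.
Lens 2: 1/d_i2 = 1/(39.0) − 1/(30.01) = -0.007681, so d_i2 = -130.2 cm; m₂ = −d_i2/d_o2 = +4.338.
m = m₁·m₂ = (-0.3830)(+4.338) = -1.66.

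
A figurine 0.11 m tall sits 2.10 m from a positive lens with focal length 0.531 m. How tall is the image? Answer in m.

1/d_i = 1/f − 1/d_o = 1/(0.5310) − 1/(2.10) = 1.407, so d_i = 0.7107 m.
m = −d_i/d_o = -0.3384.
|h_i| = |m|·h_o = 0.3384 × 0.11 = 0.0372 m. The image is real, inverted and reduced, on the far side of the lens.

0.0372 m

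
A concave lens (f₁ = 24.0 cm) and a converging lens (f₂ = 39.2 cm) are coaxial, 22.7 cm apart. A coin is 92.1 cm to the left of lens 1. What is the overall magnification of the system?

m = -3.19

f₁ = −24.0 cm (diverging).
Lens 1: 1/d_i1 = 1/(-24.0) − 1/(92.1) = -0.05252, so d_i1 = -19.04 cm; m₁ = −d_i1/d_o1 = +0.2067.
d_o2 = 22.7 − (-19.04) = 41.74 cm.
Lens 2: 1/d_i2 = 1/(39.2) − 1/(41.74) = 0.001552, so d_i2 = 644.2 cm; m₂ = −d_i2/d_o2 = -15.43.
m = m₁·m₂ = (+0.2067)(-15.43) = -3.19.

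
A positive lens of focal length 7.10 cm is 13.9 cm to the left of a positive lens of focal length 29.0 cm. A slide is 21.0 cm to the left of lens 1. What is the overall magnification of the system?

Lens 1: 1/d_i1 = 1/(7.10) − 1/(21.0) = 0.09323, so d_i1 = 10.73 cm; m₁ = −d_i1/d_o1 = -0.5110.
d_o2 = 13.9 − (10.73) = 3.170 cm.
Lens 2: 1/d_i2 = 1/(29.0) − 1/(3.170) = -0.2810, so d_i2 = -3.559 cm; m₂ = −d_i2/d_o2 = +1.123.
m = m₁·m₂ = (-0.5110)(+1.123) = -0.574.

m = -0.574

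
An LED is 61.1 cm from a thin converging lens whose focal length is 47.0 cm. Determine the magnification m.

m = -3.33

1/d_i = 1/f − 1/d_o = 1/(47.00) − 1/(61.1) = 0.004910, so d_i = 203.7 cm.
m = −d_i/d_o = −(203.7)/(61.1) = -3.33.
The image is real, inverted and enlarged, on the far side of the lens.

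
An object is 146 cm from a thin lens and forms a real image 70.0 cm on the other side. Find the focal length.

f = 47.3 cm (converging)

Real image ⇒ d_i = +70.0 cm.
1/f = 1/d_o + 1/d_i = 1/(146) + 1/(70.0) = 0.02114, so f = 47.3 cm.
Since f is positive, the thin lens is converging.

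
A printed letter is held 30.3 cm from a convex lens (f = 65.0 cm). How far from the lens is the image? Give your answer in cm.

56.8 cm

Lens equation: 1/s_i = 1/f − 1/s_o = 1/(65.00) − 1/(30.3) = 0.01538 − 0.03300 = -0.01762, so s_i = -56.8 cm.
The image is virtual, upright and enlarged, on the same side as the object.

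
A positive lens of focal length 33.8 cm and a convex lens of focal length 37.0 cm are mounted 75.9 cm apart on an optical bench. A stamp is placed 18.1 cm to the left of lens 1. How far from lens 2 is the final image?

54.6 cm

Lens 1: 1/d_i1 = 1/f₁ − 1/d_o1 = 1/(33.8) − 1/(18.1) = -0.02566, so d_i1 = -38.97 cm.
The intermediate image is 38.97 cm to the left of lens 1 (virtual), which is 75.9 − (-38.97) = 114.9 cm to the left of lens 2, so d_o2 = +114.9 cm.
Lens 2: 1/d_i2 = 1/f₂ − 1/d_o2 = 1/(37.0) − 1/(114.9) = 0.01832, so d_i2 = 54.6 cm.
The final image is real, 54.6 cm to the right of lens 2 (overall magnification ≈ -1.0).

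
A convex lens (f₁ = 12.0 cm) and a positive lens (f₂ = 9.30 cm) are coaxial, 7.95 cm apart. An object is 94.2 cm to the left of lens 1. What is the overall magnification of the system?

Lens 1: 1/d_i1 = 1/(12.0) − 1/(94.2) = 0.07272, so d_i1 = 13.75 cm; m₁ = −d_i1/d_o1 = -0.1460.
d_o2 = 7.95 − (13.75) = -5.800 cm (virtual object).
Lens 2: 1/d_i2 = 1/(9.30) − 1/(-5.800) = 0.2799, so d_i2 = 3.572 cm; m₂ = −d_i2/d_o2 = +0.6159.
m = m₁·m₂ = (-0.1460)(+0.6159) = -0.0899.

m = -0.0899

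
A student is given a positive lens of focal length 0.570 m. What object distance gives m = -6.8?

m = −d_i/d_o ⇒ d_i = −m·d_o.
1/f = 1/d_o + 1/d_i = 1/d_o − 1/(m·d_o) = (1 − 1/m)/d_o, so d_o = f(1 − 1/m) = (0.5700)(1 − 1/(-6.8)) = 0.654 m.

0.654 m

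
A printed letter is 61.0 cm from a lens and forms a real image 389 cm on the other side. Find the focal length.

Real image ⇒ d_i = +389 cm.
1/f = 1/d_o + 1/d_i = 1/(61.0) + 1/(389) = 0.01896, so f = 52.7 cm.
Since f is positive, the lens is converging.

f = 52.7 cm (converging)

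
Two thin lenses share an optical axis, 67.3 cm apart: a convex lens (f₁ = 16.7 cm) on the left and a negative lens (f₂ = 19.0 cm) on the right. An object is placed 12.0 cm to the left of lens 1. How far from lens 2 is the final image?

16.2 cm

Lens 1: 1/d_i1 = 1/f₁ − 1/d_o1 = 1/(16.7) − 1/(12.0) = -0.02345, so d_i1 = -42.64 cm.
The intermediate image is 42.64 cm to the left of lens 1 (virtual), which is 67.3 − (-42.64) = 109.9 cm to the left of lens 2, so d_o2 = +109.9 cm.
Lens 2 is diverging, so f₂ = −19.0 cm.
Lens 2: 1/d_i2 = 1/f₂ − 1/d_o2 = 1/(-19.0) − 1/(109.9) = -0.06173, so d_i2 = -16.2 cm.
The final image is virtual, 16.2 cm to the left of lens 2 (overall magnification ≈ 0.52).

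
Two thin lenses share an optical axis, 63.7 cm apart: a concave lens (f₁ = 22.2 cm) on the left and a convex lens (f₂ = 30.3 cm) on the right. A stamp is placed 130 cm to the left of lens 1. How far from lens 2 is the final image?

Lens 1 is diverging, so f₁ = −22.2 cm.
Lens 1: 1/d_i1 = 1/f₁ − 1/d_o1 = 1/(-22.2) − 1/(130) = -0.05274, so d_i1 = -18.96 cm.
The intermediate image is 18.96 cm to the left of lens 1 (virtual), which is 63.7 − (-18.96) = 82.66 cm to the left of lens 2, so d_o2 = +82.66 cm.
Lens 2: 1/d_i2 = 1/f₂ − 1/d_o2 = 1/(30.3) − 1/(82.66) = 0.02091, so d_i2 = 47.8 cm.
The final image is real, 47.8 cm to the right of lens 2 (overall magnification ≈ -0.084).

47.8 cm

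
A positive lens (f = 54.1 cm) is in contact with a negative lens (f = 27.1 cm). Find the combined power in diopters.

P = -1.84 D

P₁ = 1/f₁ = 1/(0.541 m) = +1.848 D; P₂ = 1/f₂ = 1/(-0.271 m) = -3.690 D.
For thin lenses in contact, P = P₁ + P₂ = (+1.848) + (-3.690) = -1.84 D.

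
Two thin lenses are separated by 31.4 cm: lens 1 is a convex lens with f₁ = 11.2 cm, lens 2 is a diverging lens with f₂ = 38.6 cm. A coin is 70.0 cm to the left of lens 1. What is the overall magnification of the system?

Lens 1: 1/d_i1 = 1/(11.2) − 1/(70.0) = 0.07500, so d_i1 = 13.33 cm; m₁ = −d_i1/d_o1 = -0.1904.
d_o2 = 31.4 − (13.33) = 18.07 cm.
f₂ = −38.6 cm (diverging).
Lens 2: 1/d_i2 = 1/(-38.6) − 1/(18.07) = -0.08125, so d_i2 = -12.31 cm; m₂ = −d_i2/d_o2 = +0.6811.
m = m₁·m₂ = (-0.1904)(+0.6811) = -0.130.

m = -0.130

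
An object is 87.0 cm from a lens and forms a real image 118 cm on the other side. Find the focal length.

f = 50.1 cm (converging)

Real image ⇒ d_i = +118 cm.
1/f = 1/d_o + 1/d_i = 1/(87.0) + 1/(118) = 0.01997, so f = 50.1 cm.
Since f is positive, the lens is converging.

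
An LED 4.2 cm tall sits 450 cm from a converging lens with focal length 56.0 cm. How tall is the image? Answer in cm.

0.597 cm

1/d_i = 1/f − 1/d_o = 1/(56.00) − 1/(450) = 0.01563, so d_i = 63.96 cm.
m = −d_i/d_o = -0.1421.
|h_i| = |m|·h_o = 0.1421 × 4.2 = 0.597 cm. The image is real, inverted and reduced, on the far side of the lens.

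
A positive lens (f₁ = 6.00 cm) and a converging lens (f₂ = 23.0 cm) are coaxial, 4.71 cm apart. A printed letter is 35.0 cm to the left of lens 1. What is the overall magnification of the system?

Lens 1: 1/d_i1 = 1/(6.00) − 1/(35.0) = 0.1381, so d_i1 = 7.241 cm; m₁ = −d_i1/d_o1 = -0.2069.
d_o2 = 4.71 − (7.241) = -2.531 cm (virtual object).
Lens 2: 1/d_i2 = 1/(23.0) − 1/(-2.531) = 0.4386, so d_i2 = 2.280 cm; m₂ = −d_i2/d_o2 = +0.9009.
m = m₁·m₂ = (-0.2069)(+0.9009) = -0.186.

m = -0.186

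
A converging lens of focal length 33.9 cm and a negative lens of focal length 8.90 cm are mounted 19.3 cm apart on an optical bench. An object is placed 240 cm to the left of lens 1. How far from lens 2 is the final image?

Lens 1: 1/d_i1 = 1/f₁ − 1/d_o1 = 1/(33.9) − 1/(240) = 0.02533, so d_i1 = 39.48 cm.
The intermediate image is 39.48 cm to the right of lens 1, which lies 20.18 cm to the right of lens 2 — a virtual object — so d_o2 = −20.18 cm.
Lens 2 is diverging, so f₂ = −8.90 cm.
Lens 2: 1/d_i2 = 1/f₂ − 1/d_o2 = 1/(-8.90) − 1/(-20.18) = -0.06281, so d_i2 = -15.9 cm.
The final image is virtual, 15.9 cm to the left of lens 2 (overall magnification ≈ 0.13).

15.9 cm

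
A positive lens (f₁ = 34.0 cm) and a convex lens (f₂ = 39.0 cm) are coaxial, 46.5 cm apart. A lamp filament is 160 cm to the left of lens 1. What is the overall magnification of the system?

m = -0.295

Lens 1: 1/d_i1 = 1/(34.0) − 1/(160) = 0.02316, so d_i1 = 43.17 cm; m₁ = −d_i1/d_o1 = -0.2698.
d_o2 = 46.5 − (43.17) = 3.330 cm.
Lens 2: 1/d_i2 = 1/(39.0) − 1/(3.330) = -0.2747, so d_i2 = -3.641 cm; m₂ = −d_i2/d_o2 = +1.093.
m = m₁·m₂ = (-0.2698)(+1.093) = -0.295.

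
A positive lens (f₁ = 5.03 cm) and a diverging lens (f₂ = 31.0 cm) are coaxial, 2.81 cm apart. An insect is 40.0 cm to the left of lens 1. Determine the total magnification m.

Lens 1: 1/d_i1 = 1/(5.03) − 1/(40.0) = 0.1738, so d_i1 = 5.754 cm; m₁ = −d_i1/d_o1 = -0.1438.
d_o2 = 2.81 − (5.754) = -2.944 cm (virtual object).
f₂ = −31.0 cm (diverging).
Lens 2: 1/d_i2 = 1/(-31.0) − 1/(-2.944) = 0.3074, so d_i2 = 3.253 cm; m₂ = −d_i2/d_o2 = +1.105.
m = m₁·m₂ = (-0.1438)(+1.105) = -0.159.

m = -0.159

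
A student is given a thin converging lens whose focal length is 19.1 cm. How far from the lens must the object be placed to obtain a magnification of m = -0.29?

85.0 cm

m = −d_i/d_o ⇒ d_i = −m·d_o.
1/f = 1/d_o + 1/d_i = 1/d_o − 1/(m·d_o) = (1 − 1/m)/d_o, so d_o = f(1 − 1/m) = (19.10)(1 − 1/(-0.29)) = 85.0 cm.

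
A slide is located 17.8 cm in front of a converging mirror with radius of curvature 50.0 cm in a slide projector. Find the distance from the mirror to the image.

f = R/2 = 50.0/2 = 25.00 cm.
Mirror equation: 1/v = 1/f − 1/u = 1/(25.00) − 1/(17.8) = 0.04000 − 0.05618 = -0.01618, so v = -61.8 cm.
The image is virtual, upright and enlarged, behind the mirror.

61.8 cm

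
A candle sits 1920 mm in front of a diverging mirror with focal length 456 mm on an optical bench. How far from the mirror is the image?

For a diverging mirror, f = -456 mm.
Mirror equation: 1/v = 1/f − 1/u = 1/(-456.0) − 1/(1920) = -0.002193 − 0.0005208 = -0.002714, so v = -368 mm.
The image is virtual, upright and reduced, behind the mirror.

368 mm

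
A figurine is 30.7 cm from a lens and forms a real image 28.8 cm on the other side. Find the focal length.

f = 14.9 cm (converging)

Real image ⇒ d_i = +28.8 cm.
1/f = 1/d_o + 1/d_i = 1/(30.7) + 1/(28.8) = 0.06730, so f = 14.9 cm.
Since f is positive, the lens is converging.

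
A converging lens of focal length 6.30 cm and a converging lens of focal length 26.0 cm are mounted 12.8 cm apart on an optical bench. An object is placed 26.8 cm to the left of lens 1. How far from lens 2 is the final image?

5.54 cm

Lens 1: 1/d_i1 = 1/f₁ − 1/d_o1 = 1/(6.30) − 1/(26.8) = 0.1214, so d_i1 = 8.236 cm.
The intermediate image is 8.236 cm to the right of lens 1, which is 12.8 − (8.236) = 4.564 cm to the left of lens 2, so d_o2 = +4.564 cm.
Lens 2: 1/d_i2 = 1/f₂ − 1/d_o2 = 1/(26.0) − 1/(4.564) = -0.1806, so d_i2 = -5.54 cm.
The final image is virtual, 5.54 cm to the left of lens 2 (overall magnification ≈ -0.37).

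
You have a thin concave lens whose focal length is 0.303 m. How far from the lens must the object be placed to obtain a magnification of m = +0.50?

For a concave lens, f = -0.303 m.
m = −d_i/d_o ⇒ d_i = −m·d_o.
1/f = 1/d_o + 1/d_i = 1/d_o − 1/(m·d_o) = (1 − 1/m)/d_o, so d_o = f(1 − 1/m) = (-0.3030)(1 − 1/(+0.50)) = 0.303 m.

0.303 m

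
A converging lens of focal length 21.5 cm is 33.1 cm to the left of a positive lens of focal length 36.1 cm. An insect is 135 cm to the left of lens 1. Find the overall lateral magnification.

Lens 1: 1/d_i1 = 1/(21.5) − 1/(135) = 0.03910, so d_i1 = 25.57 cm; m₁ = −d_i1/d_o1 = -0.1894.
d_o2 = 33.1 − (25.57) = 7.530 cm.
Lens 2: 1/d_i2 = 1/(36.1) − 1/(7.530) = -0.1051, so d_i2 = -9.515 cm; m₂ = −d_i2/d_o2 = +1.264.
m = m₁·m₂ = (-0.1894)(+1.264) = -0.239.

m = -0.239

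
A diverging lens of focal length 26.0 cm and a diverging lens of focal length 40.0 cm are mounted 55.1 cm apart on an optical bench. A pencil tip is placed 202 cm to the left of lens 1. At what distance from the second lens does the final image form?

Lens 1 is diverging, so f₁ = −26.0 cm.
Lens 1: 1/d_i1 = 1/f₁ − 1/d_o1 = 1/(-26.0) − 1/(202) = -0.04341, so d_i1 = -23.04 cm.
The intermediate image is 23.04 cm to the left of lens 1 (virtual), which is 55.1 − (-23.04) = 78.14 cm to the left of lens 2, so d_o2 = +78.14 cm.
Lens 2 is diverging, so f₂ = −40.0 cm.
Lens 2: 1/d_i2 = 1/f₂ − 1/d_o2 = 1/(-40.0) − 1/(78.14) = -0.03780, so d_i2 = -26.5 cm.
The final image is virtual, 26.5 cm to the left of lens 2 (overall magnification ≈ 0.039).

26.5 cm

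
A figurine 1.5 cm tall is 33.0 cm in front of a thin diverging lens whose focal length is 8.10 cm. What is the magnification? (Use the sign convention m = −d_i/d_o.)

For a diverging lens, f = -8.10 cm.
1/d_i = 1/f − 1/d_o = 1/(-8.100) − 1/(33.0) = -0.1538, so d_i = -6.504 cm.
m = −d_i/d_o = −(-6.504)/(33.0) = +0.197.
The image is virtual, upright and reduced, on the same side as the object.

m = +0.197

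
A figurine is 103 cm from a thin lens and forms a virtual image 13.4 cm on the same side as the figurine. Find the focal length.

Virtual image ⇒ d_i = −13.4 cm.
1/f = 1/d_o + 1/d_i = 1/(103) + 1/(-13.4) = -0.06492, so f = -15.4 cm.
Since f is negative, the thin lens is diverging.

f = -15.4 cm (diverging)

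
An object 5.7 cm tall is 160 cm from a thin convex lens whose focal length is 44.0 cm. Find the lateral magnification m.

1/d_i = 1/f − 1/d_o = 1/(44.00) − 1/(160) = 0.01648, so d_i = 60.69 cm.
m = −d_i/d_o = −(60.69)/(160) = -0.379.
The image is real, inverted and reduced, on the far side of the lens.

m = -0.379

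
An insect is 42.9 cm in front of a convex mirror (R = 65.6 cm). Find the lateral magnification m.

f = R/2 = 65.6/2 = 32.80 cm; for a convex mirror, f = -32.80 cm.
1/d_i = 1/f − 1/d_o = 1/(-32.80) − 1/(42.9) = -0.05380, so d_i = -18.59 cm.
m = −d_i/d_o = −(-18.59)/(42.9) = +0.433.
The image is virtual, upright and reduced, behind the mirror.

m = +0.433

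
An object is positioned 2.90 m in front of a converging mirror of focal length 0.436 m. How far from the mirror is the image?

0.513 m

Mirror equation: 1/q = 1/f − 1/p = 1/(0.4360) − 1/(2.90) = 2.294 − 0.3448 = 1.949, so q = 0.513 m.
The image is real, inverted and reduced, in front of the mirror.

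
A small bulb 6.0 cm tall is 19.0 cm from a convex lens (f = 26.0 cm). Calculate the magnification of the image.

1/d_i = 1/f − 1/d_o = 1/(26.00) − 1/(19.0) = -0.01417, so d_i = -70.57 cm.
m = −d_i/d_o = −(-70.57)/(19.0) = +3.71.
The image is virtual, upright and enlarged, on the same side as the object.

m = +3.71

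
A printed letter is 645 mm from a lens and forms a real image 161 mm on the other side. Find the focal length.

Real image ⇒ d_i = +161 mm.
1/f = 1/d_o + 1/d_i = 1/(645) + 1/(161) = 0.007762, so f = 129 mm.
Since f is positive, the lens is converging.

f = 129 mm (converging)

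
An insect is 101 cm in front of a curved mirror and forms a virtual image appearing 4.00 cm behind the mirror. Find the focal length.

Virtual image ⇒ d_i = −4.00 cm.
1/f = 1/d_o + 1/d_i = 1/(101) + 1/(-4.00) = -0.2401, so f = -4.16 cm.
Since f is negative, the curved mirror is convex.

f = -4.16 cm (convex)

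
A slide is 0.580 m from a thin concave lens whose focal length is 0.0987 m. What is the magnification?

m = +0.145

For a concave lens, f = -0.0987 m.
1/d_i = 1/f − 1/d_o = 1/(-0.09870) − 1/(0.580) = -11.86, so d_i = -0.08435 m.
m = −d_i/d_o = −(-0.08435)/(0.580) = +0.145.
The image is virtual, upright and reduced, on the same side as the object.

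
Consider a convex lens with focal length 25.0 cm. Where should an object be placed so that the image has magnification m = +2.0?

m = −d_i/d_o ⇒ d_i = −m·d_o.
1/f = 1/d_o + 1/d_i = 1/d_o − 1/(m·d_o) = (1 − 1/m)/d_o, so d_o = f(1 − 1/m) = (25.00)(1 − 1/(+2.0)) = 12.5 cm.

12.5 cm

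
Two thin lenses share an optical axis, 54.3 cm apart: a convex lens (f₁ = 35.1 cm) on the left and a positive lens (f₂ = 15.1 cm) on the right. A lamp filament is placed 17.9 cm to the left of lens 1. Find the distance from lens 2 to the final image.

18.1 cm

Lens 1: 1/d_i1 = 1/f₁ − 1/d_o1 = 1/(35.1) − 1/(17.9) = -0.02738, so d_i1 = -36.53 cm.
The intermediate image is 36.53 cm to the left of lens 1 (virtual), which is 54.3 − (-36.53) = 90.83 cm to the left of lens 2, so d_o2 = +90.83 cm.
Lens 2: 1/d_i2 = 1/f₂ − 1/d_o2 = 1/(15.1) − 1/(90.83) = 0.05522, so d_i2 = 18.1 cm.
The final image is real, 18.1 cm to the right of lens 2 (overall magnification ≈ -0.41).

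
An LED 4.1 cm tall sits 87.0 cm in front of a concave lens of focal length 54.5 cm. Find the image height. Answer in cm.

For a concave lens, f = -54.5 cm.
1/d_i = 1/f − 1/d_o = 1/(-54.50) − 1/(87.0) = -0.02984, so d_i = -33.51 cm.
m = −d_i/d_o = +0.3852.
|h_i| = |m|·h_o = 0.3852 × 4.1 = 1.58 cm. The image is virtual, upright and reduced, on the same side as the object.

1.58 cm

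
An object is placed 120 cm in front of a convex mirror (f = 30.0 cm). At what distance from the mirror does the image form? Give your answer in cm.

24.0 cm

For a convex mirror, f = -30.0 cm.
Mirror equation: 1/s_i = 1/f − 1/s_o = 1/(-30.00) − 1/(120) = -0.03333 − 0.008333 = -0.04167, so s_i = -24.0 cm.
The image is virtual, upright and reduced, behind the mirror.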